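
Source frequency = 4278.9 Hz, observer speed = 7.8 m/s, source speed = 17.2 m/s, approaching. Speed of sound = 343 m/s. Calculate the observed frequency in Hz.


Given values:
  f_s = 4278.9 Hz, v_o = 7.8 m/s, v_s = 17.2 m/s
  Direction: approaching
Formula: f_o = f_s * (c + v_o) / (c - v_s)
Numerator: c + v_o = 343 + 7.8 = 350.8
Denominator: c - v_s = 343 - 17.2 = 325.8
f_o = 4278.9 * 350.8 / 325.8 = 4607.24

4607.24 Hz


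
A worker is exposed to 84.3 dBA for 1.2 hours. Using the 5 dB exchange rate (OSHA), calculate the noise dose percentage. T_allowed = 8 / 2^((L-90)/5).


Given values:
  L = 84.3 dBA, T = 1.2 hours
Formula: T_allowed = 8 / 2^((L - 90) / 5)
Compute exponent: (84.3 - 90) / 5 = -1.14
Compute 2^(-1.14) = 0.45376
T_allowed = 8 / 0.45376 = 17.630465 hours
Dose = (T / T_allowed) * 100
Dose = (1.2 / 17.630465) * 100 = 6.81

6.81 %


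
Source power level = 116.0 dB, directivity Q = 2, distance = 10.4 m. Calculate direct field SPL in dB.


Given values:
  Lw = 116.0 dB, Q = 2, r = 10.4 m
Formula: SPL = Lw + 10 * log10(Q / (4 * pi * r^2))
Compute 4 * pi * r^2 = 4 * pi * 10.4^2 = 1359.1786
Compute Q / denom = 2 / 1359.1786 = 0.00147148
Compute 10 * log10(0.00147148) = -28.3225
SPL = 116.0 + (-28.3225) = 87.68

87.68 dB


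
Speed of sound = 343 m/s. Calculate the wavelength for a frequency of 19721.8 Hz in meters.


Given values:
  c = 343 m/s, f = 19721.8 Hz
Formula: lambda = c / f
lambda = 343 / 19721.8
lambda = 0.0174

0.0174 m


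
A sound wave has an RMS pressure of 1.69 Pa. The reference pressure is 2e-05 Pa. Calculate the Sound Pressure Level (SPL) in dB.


Given values:
  p = 1.69 Pa
  p_ref = 2e-05 Pa
Formula: SPL = 20 * log10(p / p_ref)
Compute ratio: p / p_ref = 1.69 / 2e-05 = 84500
Compute log10: log10(84500) = 4.926857
Multiply: SPL = 20 * 4.926857 = 98.54

98.54 dB


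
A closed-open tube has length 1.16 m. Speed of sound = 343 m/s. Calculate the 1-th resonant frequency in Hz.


Given values:
  Tube type: closed-open, L = 1.16 m, c = 343 m/s, n = 1
Formula: f_n = (2n - 1) * c / (4 * L)
Compute 2n - 1 = 2*1 - 1 = 1
Compute 4 * L = 4 * 1.16 = 4.64
f = 1 * 343 / 4.64
f = 73.92

73.92 Hz


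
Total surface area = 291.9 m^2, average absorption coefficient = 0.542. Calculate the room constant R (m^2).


Given values:
  S = 291.9 m^2, alpha = 0.542
Formula: R = S * alpha / (1 - alpha)
Numerator: 291.9 * 0.542 = 158.2098
Denominator: 1 - 0.542 = 0.458
R = 158.2098 / 0.458 = 345.44

345.44 m^2


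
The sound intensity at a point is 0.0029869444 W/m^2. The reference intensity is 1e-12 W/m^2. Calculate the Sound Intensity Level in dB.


Given values:
  I = 0.0029869444 W/m^2
  I_ref = 1e-12 W/m^2
Formula: SIL = 10 * log10(I / I_ref)
Compute ratio: I / I_ref = 2986944400
Compute log10: log10(2986944400) = 9.475227
Multiply: SIL = 10 * 9.475227 = 94.75

94.75 dB


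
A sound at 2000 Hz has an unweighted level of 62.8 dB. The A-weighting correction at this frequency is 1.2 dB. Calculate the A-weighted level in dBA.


Given values:
  SPL = 62.8 dB
  A-weighting at 2000 Hz = 1.2 dB
Formula: L_A = SPL + A_weight
L_A = 62.8 + (1.2)
L_A = 64.0

64.0 dBA


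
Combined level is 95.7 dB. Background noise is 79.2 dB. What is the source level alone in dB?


Given values:
  L_total = 95.7 dB, L_bg = 79.2 dB
Formula: L_source = 10 * log10(10^(L_total/10) - 10^(L_bg/10))
Convert to linear:
  10^(95.7/10) = 3715352290.9717
  10^(79.2/10) = 83176377.1103
Difference: 3715352290.9717 - 83176377.1103 = 3632175913.8614
L_source = 10 * log10(3632175913.8614) = 95.6

95.6 dB


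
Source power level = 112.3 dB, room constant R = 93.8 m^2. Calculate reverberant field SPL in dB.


Given values:
  Lw = 112.3 dB, R = 93.8 m^2
Formula: SPL = Lw + 10 * log10(4 / R)
Compute 4 / R = 4 / 93.8 = 0.042644
Compute 10 * log10(0.042644) = -13.7014
SPL = 112.3 + (-13.7014) = 98.6

98.6 dB


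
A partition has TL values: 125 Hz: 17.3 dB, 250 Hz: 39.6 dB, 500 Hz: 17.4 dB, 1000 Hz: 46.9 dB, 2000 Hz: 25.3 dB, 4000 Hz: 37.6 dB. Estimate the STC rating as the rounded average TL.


Given TL values at each frequency:
  125 Hz: 17.3 dB
  250 Hz: 39.6 dB
  500 Hz: 17.4 dB
  1000 Hz: 46.9 dB
  2000 Hz: 25.3 dB
  4000 Hz: 37.6 dB
Formula: STC ~ round(average of TL values)
Sum = 17.3 + 39.6 + 17.4 + 46.9 + 25.3 + 37.6 = 184.1
Average = 184.1 / 6 = 30.68
Rounded: 31

31


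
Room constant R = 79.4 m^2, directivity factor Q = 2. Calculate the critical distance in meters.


Given values:
  R = 79.4 m^2, Q = 2
Formula: d_c = 0.141 * sqrt(Q * R)
Compute Q * R = 2 * 79.4 = 158.8
Compute sqrt(158.8) = 12.6016
d_c = 0.141 * 12.6016 = 1.777

1.777 m


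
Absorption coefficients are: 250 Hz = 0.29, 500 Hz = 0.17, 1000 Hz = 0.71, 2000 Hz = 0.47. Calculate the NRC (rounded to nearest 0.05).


Given values:
  a_250 = 0.29, a_500 = 0.17
  a_1000 = 0.71, a_2000 = 0.47
Formula: NRC = (a250 + a500 + a1000 + a2000) / 4
Sum = 0.29 + 0.17 + 0.71 + 0.47 = 1.64
NRC = 1.64 / 4 = 0.41
Rounded to nearest 0.05: 0.4

0.4


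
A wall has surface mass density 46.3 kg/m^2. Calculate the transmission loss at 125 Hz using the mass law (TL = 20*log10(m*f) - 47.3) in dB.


Given values:
  m = 46.3 kg/m^2, f = 125 Hz
Formula: TL = 20 * log10(m * f) - 47.3
Compute m * f = 46.3 * 125 = 5787.5
Compute log10(5787.5) = 3.762491
Compute 20 * 3.762491 = 75.2498
TL = 75.2498 - 47.3 = 27.95

27.95 dB


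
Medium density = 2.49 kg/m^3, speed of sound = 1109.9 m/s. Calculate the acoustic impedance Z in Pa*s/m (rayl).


Given values:
  rho = 2.49 kg/m^3
  c = 1109.9 m/s
Formula: Z = rho * c
Z = 2.49 * 1109.9
Z = 2763.65

2763.65 rayl


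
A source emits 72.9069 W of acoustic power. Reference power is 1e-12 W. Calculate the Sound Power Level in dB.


Given values:
  W = 72.9069 W
  W_ref = 1e-12 W
Formula: SWL = 10 * log10(W / W_ref)
Compute ratio: W / W_ref = 72906900000000
Compute log10: log10(72906900000000) = 13.862769
Multiply: SWL = 10 * 13.862769 = 138.63

138.63 dB


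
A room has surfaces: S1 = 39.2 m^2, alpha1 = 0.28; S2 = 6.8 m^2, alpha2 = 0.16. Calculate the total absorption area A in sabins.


Given surfaces:
  Surface 1: 39.2 * 0.28 = 10.976
  Surface 2: 6.8 * 0.16 = 1.088
Formula: A = sum(Si * alpha_i)
A = 10.976 + 1.088
A = 12.06

12.06 sabins


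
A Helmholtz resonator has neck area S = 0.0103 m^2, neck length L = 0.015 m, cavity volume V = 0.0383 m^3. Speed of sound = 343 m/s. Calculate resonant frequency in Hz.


Given values:
  S = 0.0103 m^2, L = 0.015 m, V = 0.0383 m^3, c = 343 m/s
Formula: f = (c / (2*pi)) * sqrt(S / (V * L))
Compute V * L = 0.0383 * 0.015 = 0.0005745
Compute S / (V * L) = 0.0103 / 0.0005745 = 17.9286
Compute sqrt(17.9286) = 4.234218
Compute c / (2*pi) = 343 / 6.283185 = 54.590148
f = 54.590148 * 4.234218 = 231.15

231.15 Hz


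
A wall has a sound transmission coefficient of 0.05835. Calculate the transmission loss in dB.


Given values:
  tau = 0.05835
Formula: TL = 10 * log10(1 / tau)
Compute 1 / tau = 1 / 0.05835 = 17.138
Compute log10(17.138) = 1.23396
TL = 10 * 1.23396 = 12.34

12.34 dB


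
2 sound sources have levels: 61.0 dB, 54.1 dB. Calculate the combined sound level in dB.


Formula: L_total = 10 * log10( sum(10^(Li/10)) )
  Source 1: 10^(61.0/10) = 1258925.4118
  Source 2: 10^(54.1/10) = 257039.5783
Sum of linear values = 1515964.9901
L_total = 10 * log10(1515964.9901) = 61.81

61.81 dB


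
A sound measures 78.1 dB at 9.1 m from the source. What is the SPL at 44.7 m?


Given values:
  SPL1 = 78.1 dB, r1 = 9.1 m, r2 = 44.7 m
Formula: SPL2 = SPL1 - 20 * log10(r2 / r1)
Compute ratio: r2 / r1 = 44.7 / 9.1 = 4.9121
Compute log10: log10(4.9121) = 0.691267
Compute drop: 20 * 0.691267 = 13.8253
SPL2 = 78.1 - 13.8253 = 64.27

64.27 dB


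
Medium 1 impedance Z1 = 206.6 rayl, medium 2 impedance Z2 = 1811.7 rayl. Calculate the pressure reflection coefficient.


Given values:
  Z1 = 206.6 rayl, Z2 = 1811.7 rayl
Formula: R = (Z2 - Z1) / (Z2 + Z1)
Numerator: Z2 - Z1 = 1811.7 - 206.6 = 1605.1
Denominator: Z2 + Z1 = 1811.7 + 206.6 = 2018.3
R = 1605.1 / 2018.3 = 0.7953

0.7953


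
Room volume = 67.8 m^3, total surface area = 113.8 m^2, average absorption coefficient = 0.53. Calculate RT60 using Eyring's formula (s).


Given values:
  V = 67.8 m^3, S = 113.8 m^2, alpha = 0.53
Formula: RT60 = 0.161 * V / (-S * ln(1 - alpha))
Compute ln(1 - 0.53) = ln(0.47) = -0.755023
Denominator: -113.8 * -0.755023 = 85.9216
Numerator: 0.161 * 67.8 = 10.9158
RT60 = 10.9158 / 85.9216 = 0.127

0.127 s


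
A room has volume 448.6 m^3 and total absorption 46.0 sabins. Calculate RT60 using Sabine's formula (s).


Given values:
  V = 448.6 m^3
  A = 46.0 sabins
Formula: RT60 = 0.161 * V / A
Numerator: 0.161 * 448.6 = 72.2246
RT60 = 72.2246 / 46.0 = 1.57

1.57 s


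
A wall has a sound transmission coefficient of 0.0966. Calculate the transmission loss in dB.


Given values:
  tau = 0.0966
Formula: TL = 10 * log10(1 / tau)
Compute 1 / tau = 1 / 0.0966 = 10.352
Compute log10(10.352) = 1.015024
TL = 10 * 1.015024 = 10.15

10.15 dB


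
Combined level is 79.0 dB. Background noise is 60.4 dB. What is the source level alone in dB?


Given values:
  L_total = 79.0 dB, L_bg = 60.4 dB
Formula: L_source = 10 * log10(10^(L_total/10) - 10^(L_bg/10))
Convert to linear:
  10^(79.0/10) = 79432823.4724
  10^(60.4/10) = 1096478.1961
Difference: 79432823.4724 - 1096478.1961 = 78336345.2763
L_source = 10 * log10(78336345.2763) = 78.94

78.94 dB


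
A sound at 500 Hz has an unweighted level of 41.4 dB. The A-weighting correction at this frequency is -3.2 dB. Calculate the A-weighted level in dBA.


Given values:
  SPL = 41.4 dB
  A-weighting at 500 Hz = -3.2 dB
Formula: L_A = SPL + A_weight
L_A = 41.4 + (-3.2)
L_A = 38.2

38.2 dBA


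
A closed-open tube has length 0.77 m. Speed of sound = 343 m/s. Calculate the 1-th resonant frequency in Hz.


Given values:
  Tube type: closed-open, L = 0.77 m, c = 343 m/s, n = 1
Formula: f_n = (2n - 1) * c / (4 * L)
Compute 2n - 1 = 2*1 - 1 = 1
Compute 4 * L = 4 * 0.77 = 3.08
f = 1 * 343 / 3.08
f = 111.36

111.36 Hz


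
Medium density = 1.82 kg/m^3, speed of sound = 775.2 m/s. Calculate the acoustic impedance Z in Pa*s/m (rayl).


Given values:
  rho = 1.82 kg/m^3
  c = 775.2 m/s
Formula: Z = rho * c
Z = 1.82 * 775.2
Z = 1410.86

1410.86 rayl


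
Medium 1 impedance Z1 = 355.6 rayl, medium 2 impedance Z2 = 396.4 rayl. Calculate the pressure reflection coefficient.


Given values:
  Z1 = 355.6 rayl, Z2 = 396.4 rayl
Formula: R = (Z2 - Z1) / (Z2 + Z1)
Numerator: Z2 - Z1 = 396.4 - 355.6 = 40.8
Denominator: Z2 + Z1 = 396.4 + 355.6 = 752.0
R = 40.8 / 752.0 = 0.0543

0.0543


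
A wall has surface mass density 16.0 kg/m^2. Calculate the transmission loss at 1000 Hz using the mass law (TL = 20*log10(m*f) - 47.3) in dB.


Given values:
  m = 16.0 kg/m^2, f = 1000 Hz
Formula: TL = 20 * log10(m * f) - 47.3
Compute m * f = 16.0 * 1000 = 16000.0
Compute log10(16000.0) = 4.20412
Compute 20 * 4.20412 = 84.0824
TL = 84.0824 - 47.3 = 36.78

36.78 dB


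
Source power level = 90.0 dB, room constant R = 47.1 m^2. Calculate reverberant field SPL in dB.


Given values:
  Lw = 90.0 dB, R = 47.1 m^2
Formula: SPL = Lw + 10 * log10(4 / R)
Compute 4 / R = 4 / 47.1 = 0.084926
Compute 10 * log10(0.084926) = -10.7096
SPL = 90.0 + (-10.7096) = 79.29

79.29 dB


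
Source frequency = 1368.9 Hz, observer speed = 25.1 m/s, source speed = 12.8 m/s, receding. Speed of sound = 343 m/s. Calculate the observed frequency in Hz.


Given values:
  f_s = 1368.9 Hz, v_o = 25.1 m/s, v_s = 12.8 m/s
  Direction: receding
Formula: f_o = f_s * (c - v_o) / (c + v_s)
Numerator: c - v_o = 343 - 25.1 = 317.9
Denominator: c + v_s = 343 + 12.8 = 355.8
f_o = 1368.9 * 317.9 / 355.8 = 1223.08

1223.08 Hz


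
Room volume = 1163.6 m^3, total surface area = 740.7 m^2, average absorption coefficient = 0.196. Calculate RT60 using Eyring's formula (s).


Given values:
  V = 1163.6 m^3, S = 740.7 m^2, alpha = 0.196
Formula: RT60 = 0.161 * V / (-S * ln(1 - alpha))
Compute ln(1 - 0.196) = ln(0.804) = -0.218156
Denominator: -740.7 * -0.218156 = 161.5881
Numerator: 0.161 * 1163.6 = 187.3396
RT60 = 187.3396 / 161.5881 = 1.159

1.159 s


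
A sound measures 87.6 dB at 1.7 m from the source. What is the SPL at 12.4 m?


Given values:
  SPL1 = 87.6 dB, r1 = 1.7 m, r2 = 12.4 m
Formula: SPL2 = SPL1 - 20 * log10(r2 / r1)
Compute ratio: r2 / r1 = 12.4 / 1.7 = 7.2941
Compute log10: log10(7.2941) = 0.862972
Compute drop: 20 * 0.862972 = 17.2594
SPL2 = 87.6 - 17.2594 = 70.34

70.34 dB


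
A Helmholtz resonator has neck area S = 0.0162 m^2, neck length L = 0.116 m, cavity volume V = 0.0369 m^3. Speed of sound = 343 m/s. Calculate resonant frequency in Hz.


Given values:
  S = 0.0162 m^2, L = 0.116 m, V = 0.0369 m^3, c = 343 m/s
Formula: f = (c / (2*pi)) * sqrt(S / (V * L))
Compute V * L = 0.0369 * 0.116 = 0.0042804
Compute S / (V * L) = 0.0162 / 0.0042804 = 3.7847
Compute sqrt(3.7847) = 1.945431
Compute c / (2*pi) = 343 / 6.283185 = 54.590148
f = 54.590148 * 1.945431 = 106.2

106.2 Hz


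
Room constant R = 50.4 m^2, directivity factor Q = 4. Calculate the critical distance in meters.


Given values:
  R = 50.4 m^2, Q = 4
Formula: d_c = 0.141 * sqrt(Q * R)
Compute Q * R = 4 * 50.4 = 201.6
Compute sqrt(201.6) = 14.1986
d_c = 0.141 * 14.1986 = 2.002

2.002 m


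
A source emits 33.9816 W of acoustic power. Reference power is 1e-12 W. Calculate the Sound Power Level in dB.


Given values:
  W = 33.9816 W
  W_ref = 1e-12 W
Formula: SWL = 10 * log10(W / W_ref)
Compute ratio: W / W_ref = 33981600000000
Compute log10: log10(33981600000000) = 13.531244
Multiply: SWL = 10 * 13.531244 = 135.31

135.31 dB


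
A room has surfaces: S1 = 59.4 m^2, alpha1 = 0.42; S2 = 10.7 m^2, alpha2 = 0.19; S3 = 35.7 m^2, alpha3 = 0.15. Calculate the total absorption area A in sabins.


Given surfaces:
  Surface 1: 59.4 * 0.42 = 24.948
  Surface 2: 10.7 * 0.19 = 2.033
  Surface 3: 35.7 * 0.15 = 5.355
Formula: A = sum(Si * alpha_i)
A = 24.948 + 2.033 + 5.355
A = 32.34

32.34 sabins


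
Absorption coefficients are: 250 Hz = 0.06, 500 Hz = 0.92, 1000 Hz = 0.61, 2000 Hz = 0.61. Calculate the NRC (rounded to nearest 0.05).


Given values:
  a_250 = 0.06, a_500 = 0.92
  a_1000 = 0.61, a_2000 = 0.61
Formula: NRC = (a250 + a500 + a1000 + a2000) / 4
Sum = 0.06 + 0.92 + 0.61 + 0.61 = 2.2
NRC = 2.2 / 4 = 0.55
Rounded to nearest 0.05: 0.55

0.55


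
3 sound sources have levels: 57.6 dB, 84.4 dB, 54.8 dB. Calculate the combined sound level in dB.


Formula: L_total = 10 * log10( sum(10^(Li/10)) )
  Source 1: 10^(57.6/10) = 575439.9373
  Source 2: 10^(84.4/10) = 275422870.3338
  Source 3: 10^(54.8/10) = 301995.172
Sum of linear values = 276300305.4431
L_total = 10 * log10(276300305.4431) = 84.41

84.41 dB


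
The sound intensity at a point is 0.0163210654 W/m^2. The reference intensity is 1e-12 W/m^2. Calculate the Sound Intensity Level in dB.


Given values:
  I = 0.0163210654 W/m^2
  I_ref = 1e-12 W/m^2
Formula: SIL = 10 * log10(I / I_ref)
Compute ratio: I / I_ref = 16321065400
Compute log10: log10(16321065400) = 10.212749
Multiply: SIL = 10 * 10.212749 = 102.13

102.13 dB


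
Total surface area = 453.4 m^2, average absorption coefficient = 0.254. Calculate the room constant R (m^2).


Given values:
  S = 453.4 m^2, alpha = 0.254
Formula: R = S * alpha / (1 - alpha)
Numerator: 453.4 * 0.254 = 115.1636
Denominator: 1 - 0.254 = 0.746
R = 115.1636 / 0.746 = 154.37

154.37 m^2


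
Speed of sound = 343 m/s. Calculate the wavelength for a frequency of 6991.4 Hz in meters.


Given values:
  c = 343 m/s, f = 6991.4 Hz
Formula: lambda = c / f
lambda = 343 / 6991.4
lambda = 0.0491

0.0491 m


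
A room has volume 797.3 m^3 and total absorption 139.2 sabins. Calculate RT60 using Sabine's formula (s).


Given values:
  V = 797.3 m^3
  A = 139.2 sabins
Formula: RT60 = 0.161 * V / A
Numerator: 0.161 * 797.3 = 128.3653
RT60 = 128.3653 / 139.2 = 0.922

0.922 s


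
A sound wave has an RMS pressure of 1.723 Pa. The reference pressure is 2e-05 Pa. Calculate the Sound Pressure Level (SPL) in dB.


Given values:
  p = 1.723 Pa
  p_ref = 2e-05 Pa
Formula: SPL = 20 * log10(p / p_ref)
Compute ratio: p / p_ref = 1.723 / 2e-05 = 86150
Compute log10: log10(86150) = 4.935255
Multiply: SPL = 20 * 4.935255 = 98.71

98.71 dB


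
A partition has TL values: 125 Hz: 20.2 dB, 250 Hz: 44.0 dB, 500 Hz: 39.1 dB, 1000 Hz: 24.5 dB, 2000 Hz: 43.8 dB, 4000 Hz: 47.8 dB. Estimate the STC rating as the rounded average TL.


Given TL values at each frequency:
  125 Hz: 20.2 dB
  250 Hz: 44.0 dB
  500 Hz: 39.1 dB
  1000 Hz: 24.5 dB
  2000 Hz: 43.8 dB
  4000 Hz: 47.8 dB
Formula: STC ~ round(average of TL values)
Sum = 20.2 + 44.0 + 39.1 + 24.5 + 43.8 + 47.8 = 219.4
Average = 219.4 / 6 = 36.57
Rounded: 37

37


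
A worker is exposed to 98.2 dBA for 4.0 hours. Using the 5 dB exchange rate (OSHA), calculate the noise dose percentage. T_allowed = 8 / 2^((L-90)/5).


Given values:
  L = 98.2 dBA, T = 4.0 hours
Formula: T_allowed = 8 / 2^((L - 90) / 5)
Compute exponent: (98.2 - 90) / 5 = 1.64
Compute 2^(1.64) = 3.116658
T_allowed = 8 / 3.116658 = 2.566852 hours
Dose = (T / T_allowed) * 100
Dose = (4.0 / 2.566852) * 100 = 155.83

155.83 %


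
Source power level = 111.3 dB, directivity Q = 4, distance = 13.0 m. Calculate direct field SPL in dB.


Given values:
  Lw = 111.3 dB, Q = 4, r = 13.0 m
Formula: SPL = Lw + 10 * log10(Q / (4 * pi * r^2))
Compute 4 * pi * r^2 = 4 * pi * 13.0^2 = 2123.7166
Compute Q / denom = 4 / 2123.7166 = 0.00188349
Compute 10 * log10(0.00188349) = -27.2504
SPL = 111.3 + (-27.2504) = 84.05

84.05 dB


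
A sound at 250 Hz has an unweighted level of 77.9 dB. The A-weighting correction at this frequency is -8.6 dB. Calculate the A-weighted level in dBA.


Given values:
  SPL = 77.9 dB
  A-weighting at 250 Hz = -8.6 dB
Formula: L_A = SPL + A_weight
L_A = 77.9 + (-8.6)
L_A = 69.3

69.3 dBA


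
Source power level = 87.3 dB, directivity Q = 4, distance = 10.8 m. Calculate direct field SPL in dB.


Given values:
  Lw = 87.3 dB, Q = 4, r = 10.8 m
Formula: SPL = Lw + 10 * log10(Q / (4 * pi * r^2))
Compute 4 * pi * r^2 = 4 * pi * 10.8^2 = 1465.7415
Compute Q / denom = 4 / 1465.7415 = 0.00272899
Compute 10 * log10(0.00272899) = -25.64
SPL = 87.3 + (-25.64) = 61.66

61.66 dB


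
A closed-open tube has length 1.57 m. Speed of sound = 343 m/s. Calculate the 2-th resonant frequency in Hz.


Given values:
  Tube type: closed-open, L = 1.57 m, c = 343 m/s, n = 2
Formula: f_n = (2n - 1) * c / (4 * L)
Compute 2n - 1 = 2*2 - 1 = 3
Compute 4 * L = 4 * 1.57 = 6.28
f = 3 * 343 / 6.28
f = 163.85

163.85 Hz


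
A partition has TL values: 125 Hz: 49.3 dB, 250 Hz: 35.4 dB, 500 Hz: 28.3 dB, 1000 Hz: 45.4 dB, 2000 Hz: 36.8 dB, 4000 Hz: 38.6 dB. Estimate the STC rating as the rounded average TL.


Given TL values at each frequency:
  125 Hz: 49.3 dB
  250 Hz: 35.4 dB
  500 Hz: 28.3 dB
  1000 Hz: 45.4 dB
  2000 Hz: 36.8 dB
  4000 Hz: 38.6 dB
Formula: STC ~ round(average of TL values)
Sum = 49.3 + 35.4 + 28.3 + 45.4 + 36.8 + 38.6 = 233.8
Average = 233.8 / 6 = 38.97
Rounded: 39

39


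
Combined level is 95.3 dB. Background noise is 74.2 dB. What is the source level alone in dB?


Given values:
  L_total = 95.3 dB, L_bg = 74.2 dB
Formula: L_source = 10 * log10(10^(L_total/10) - 10^(L_bg/10))
Convert to linear:
  10^(95.3/10) = 3388441561.392
  10^(74.2/10) = 26302679.919
Difference: 3388441561.392 - 26302679.919 = 3362138881.473
L_source = 10 * log10(3362138881.473) = 95.27

95.27 dB


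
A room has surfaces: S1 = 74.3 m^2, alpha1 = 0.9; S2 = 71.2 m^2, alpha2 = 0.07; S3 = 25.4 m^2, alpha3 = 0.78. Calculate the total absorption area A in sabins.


Given surfaces:
  Surface 1: 74.3 * 0.9 = 66.87
  Surface 2: 71.2 * 0.07 = 4.984
  Surface 3: 25.4 * 0.78 = 19.812
Formula: A = sum(Si * alpha_i)
A = 66.87 + 4.984 + 19.812
A = 91.67

91.67 sabins


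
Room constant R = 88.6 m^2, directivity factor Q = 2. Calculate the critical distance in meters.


Given values:
  R = 88.6 m^2, Q = 2
Formula: d_c = 0.141 * sqrt(Q * R)
Compute Q * R = 2 * 88.6 = 177.2
Compute sqrt(177.2) = 13.3116
d_c = 0.141 * 13.3116 = 1.877

1.877 m


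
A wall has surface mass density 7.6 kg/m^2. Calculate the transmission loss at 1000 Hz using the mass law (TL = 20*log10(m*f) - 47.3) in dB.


Given values:
  m = 7.6 kg/m^2, f = 1000 Hz
Formula: TL = 20 * log10(m * f) - 47.3
Compute m * f = 7.6 * 1000 = 7600.0
Compute log10(7600.0) = 3.880814
Compute 20 * 3.880814 = 77.6163
TL = 77.6163 - 47.3 = 30.32

30.32 dB


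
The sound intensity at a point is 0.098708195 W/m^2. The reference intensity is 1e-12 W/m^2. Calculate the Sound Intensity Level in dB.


Given values:
  I = 0.098708195 W/m^2
  I_ref = 1e-12 W/m^2
Formula: SIL = 10 * log10(I / I_ref)
Compute ratio: I / I_ref = 98708195000
Compute log10: log10(98708195000) = 10.994353
Multiply: SIL = 10 * 10.994353 = 109.94

109.94 dB


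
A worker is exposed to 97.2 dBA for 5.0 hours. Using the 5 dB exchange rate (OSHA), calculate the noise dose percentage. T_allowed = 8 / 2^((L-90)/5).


Given values:
  L = 97.2 dBA, T = 5.0 hours
Formula: T_allowed = 8 / 2^((L - 90) / 5)
Compute exponent: (97.2 - 90) / 5 = 1.44
Compute 2^(1.44) = 2.713209
T_allowed = 8 / 2.713209 = 2.948538 hours
Dose = (T / T_allowed) * 100
Dose = (5.0 / 2.948538) * 100 = 169.58

169.58 %


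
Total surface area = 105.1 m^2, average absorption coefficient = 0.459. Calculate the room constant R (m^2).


Given values:
  S = 105.1 m^2, alpha = 0.459
Formula: R = S * alpha / (1 - alpha)
Numerator: 105.1 * 0.459 = 48.2409
Denominator: 1 - 0.459 = 0.541
R = 48.2409 / 0.541 = 89.17

89.17 m^2


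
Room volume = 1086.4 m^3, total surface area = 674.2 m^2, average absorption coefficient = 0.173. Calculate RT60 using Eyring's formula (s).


Given values:
  V = 1086.4 m^3, S = 674.2 m^2, alpha = 0.173
Formula: RT60 = 0.161 * V / (-S * ln(1 - alpha))
Compute ln(1 - 0.173) = ln(0.827) = -0.189951
Denominator: -674.2 * -0.189951 = 128.065
Numerator: 0.161 * 1086.4 = 174.9104
RT60 = 174.9104 / 128.065 = 1.366

1.366 s


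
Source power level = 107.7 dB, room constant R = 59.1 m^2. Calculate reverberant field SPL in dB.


Given values:
  Lw = 107.7 dB, R = 59.1 m^2
Formula: SPL = Lw + 10 * log10(4 / R)
Compute 4 / R = 4 / 59.1 = 0.067682
Compute 10 * log10(0.067682) = -11.6953
SPL = 107.7 + (-11.6953) = 96.0

96.0 dB


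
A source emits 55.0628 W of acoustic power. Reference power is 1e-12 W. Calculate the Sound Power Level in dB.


Given values:
  W = 55.0628 W
  W_ref = 1e-12 W
Formula: SWL = 10 * log10(W / W_ref)
Compute ratio: W / W_ref = 55062800000000
Compute log10: log10(55062800000000) = 13.740858
Multiply: SWL = 10 * 13.740858 = 137.41

137.41 dB


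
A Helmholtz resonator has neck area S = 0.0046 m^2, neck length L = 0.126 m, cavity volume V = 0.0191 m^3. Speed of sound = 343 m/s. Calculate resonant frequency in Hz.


Given values:
  S = 0.0046 m^2, L = 0.126 m, V = 0.0191 m^3, c = 343 m/s
Formula: f = (c / (2*pi)) * sqrt(S / (V * L))
Compute V * L = 0.0191 * 0.126 = 0.0024066
Compute S / (V * L) = 0.0046 / 0.0024066 = 1.9114
Compute sqrt(1.9114) = 1.382534
Compute c / (2*pi) = 343 / 6.283185 = 54.590148
f = 54.590148 * 1.382534 = 75.47

75.47 Hz


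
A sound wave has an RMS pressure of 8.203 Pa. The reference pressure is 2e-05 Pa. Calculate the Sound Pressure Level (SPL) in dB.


Given values:
  p = 8.203 Pa
  p_ref = 2e-05 Pa
Formula: SPL = 20 * log10(p / p_ref)
Compute ratio: p / p_ref = 8.203 / 2e-05 = 410150
Compute log10: log10(410150) = 5.612943
Multiply: SPL = 20 * 5.612943 = 112.26

112.26 dB


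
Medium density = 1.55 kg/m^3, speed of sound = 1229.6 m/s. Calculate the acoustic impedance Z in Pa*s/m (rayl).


Given values:
  rho = 1.55 kg/m^3
  c = 1229.6 m/s
Formula: Z = rho * c
Z = 1.55 * 1229.6
Z = 1905.88

1905.88 rayl


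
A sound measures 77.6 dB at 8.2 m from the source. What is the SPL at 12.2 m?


Given values:
  SPL1 = 77.6 dB, r1 = 8.2 m, r2 = 12.2 m
Formula: SPL2 = SPL1 - 20 * log10(r2 / r1)
Compute ratio: r2 / r1 = 12.2 / 8.2 = 1.4878
Compute log10: log10(1.4878) = 0.172545
Compute drop: 20 * 0.172545 = 3.4509
SPL2 = 77.6 - 3.4509 = 74.15

74.15 dB


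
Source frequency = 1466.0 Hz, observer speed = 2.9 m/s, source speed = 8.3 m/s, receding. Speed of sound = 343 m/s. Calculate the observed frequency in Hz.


Given values:
  f_s = 1466.0 Hz, v_o = 2.9 m/s, v_s = 8.3 m/s
  Direction: receding
Formula: f_o = f_s * (c - v_o) / (c + v_s)
Numerator: c - v_o = 343 - 2.9 = 340.1
Denominator: c + v_s = 343 + 8.3 = 351.3
f_o = 1466.0 * 340.1 / 351.3 = 1419.26

1419.26 Hz


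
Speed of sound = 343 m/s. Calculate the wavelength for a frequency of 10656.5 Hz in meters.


Given values:
  c = 343 m/s, f = 10656.5 Hz
Formula: lambda = c / f
lambda = 343 / 10656.5
lambda = 0.0322

0.0322 m


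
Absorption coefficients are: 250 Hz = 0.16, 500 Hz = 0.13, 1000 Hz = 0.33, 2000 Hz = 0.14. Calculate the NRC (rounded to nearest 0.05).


Given values:
  a_250 = 0.16, a_500 = 0.13
  a_1000 = 0.33, a_2000 = 0.14
Formula: NRC = (a250 + a500 + a1000 + a2000) / 4
Sum = 0.16 + 0.13 + 0.33 + 0.14 = 0.76
NRC = 0.76 / 4 = 0.19
Rounded to nearest 0.05: 0.2

0.2


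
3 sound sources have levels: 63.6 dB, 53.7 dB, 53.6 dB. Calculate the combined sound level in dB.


Formula: L_total = 10 * log10( sum(10^(Li/10)) )
  Source 1: 10^(63.6/10) = 2290867.6528
  Source 2: 10^(53.7/10) = 234422.8815
  Source 3: 10^(53.6/10) = 229086.7653
Sum of linear values = 2754377.2996
L_total = 10 * log10(2754377.2996) = 64.4

64.4 dB


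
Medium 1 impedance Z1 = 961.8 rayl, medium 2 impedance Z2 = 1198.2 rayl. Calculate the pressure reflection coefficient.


Given values:
  Z1 = 961.8 rayl, Z2 = 1198.2 rayl
Formula: R = (Z2 - Z1) / (Z2 + Z1)
Numerator: Z2 - Z1 = 1198.2 - 961.8 = 236.4
Denominator: Z2 + Z1 = 1198.2 + 961.8 = 2160.0
R = 236.4 / 2160.0 = 0.1094

0.1094


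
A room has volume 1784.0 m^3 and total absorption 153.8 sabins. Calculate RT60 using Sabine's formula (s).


Given values:
  V = 1784.0 m^3
  A = 153.8 sabins
Formula: RT60 = 0.161 * V / A
Numerator: 0.161 * 1784.0 = 287.224
RT60 = 287.224 / 153.8 = 1.868

1.868 s


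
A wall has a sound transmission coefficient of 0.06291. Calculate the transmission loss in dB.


Given values:
  tau = 0.06291
Formula: TL = 10 * log10(1 / tau)
Compute 1 / tau = 1 / 0.06291 = 15.8957
Compute log10(15.8957) = 1.20128
TL = 10 * 1.20128 = 12.01

12.01 dB


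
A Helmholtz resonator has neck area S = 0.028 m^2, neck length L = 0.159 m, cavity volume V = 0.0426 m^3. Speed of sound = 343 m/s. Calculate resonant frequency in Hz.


Given values:
  S = 0.028 m^2, L = 0.159 m, V = 0.0426 m^3, c = 343 m/s
Formula: f = (c / (2*pi)) * sqrt(S / (V * L))
Compute V * L = 0.0426 * 0.159 = 0.0067734
Compute S / (V * L) = 0.028 / 0.0067734 = 4.1338
Compute sqrt(4.1338) = 2.033175
Compute c / (2*pi) = 343 / 6.283185 = 54.590148
f = 54.590148 * 2.033175 = 110.99

110.99 Hz


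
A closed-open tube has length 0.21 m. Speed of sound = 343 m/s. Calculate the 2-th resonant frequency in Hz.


Given values:
  Tube type: closed-open, L = 0.21 m, c = 343 m/s, n = 2
Formula: f_n = (2n - 1) * c / (4 * L)
Compute 2n - 1 = 2*2 - 1 = 3
Compute 4 * L = 4 * 0.21 = 0.84
f = 3 * 343 / 0.84
f = 1225.0

1225.0 Hz


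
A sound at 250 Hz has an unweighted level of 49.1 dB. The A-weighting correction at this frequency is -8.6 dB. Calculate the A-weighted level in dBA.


Given values:
  SPL = 49.1 dB
  A-weighting at 250 Hz = -8.6 dB
Formula: L_A = SPL + A_weight
L_A = 49.1 + (-8.6)
L_A = 40.5

40.5 dBA


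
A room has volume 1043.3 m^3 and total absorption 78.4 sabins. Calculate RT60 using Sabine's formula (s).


Given values:
  V = 1043.3 m^3
  A = 78.4 sabins
Formula: RT60 = 0.161 * V / A
Numerator: 0.161 * 1043.3 = 167.9713
RT60 = 167.9713 / 78.4 = 2.142

2.142 s


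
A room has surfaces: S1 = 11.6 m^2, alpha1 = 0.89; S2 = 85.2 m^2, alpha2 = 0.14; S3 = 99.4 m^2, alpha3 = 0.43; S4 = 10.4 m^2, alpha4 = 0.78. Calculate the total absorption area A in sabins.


Given surfaces:
  Surface 1: 11.6 * 0.89 = 10.324
  Surface 2: 85.2 * 0.14 = 11.928
  Surface 3: 99.4 * 0.43 = 42.742
  Surface 4: 10.4 * 0.78 = 8.112
Formula: A = sum(Si * alpha_i)
A = 10.324 + 11.928 + 42.742 + 8.112
A = 73.11

73.11 sabins


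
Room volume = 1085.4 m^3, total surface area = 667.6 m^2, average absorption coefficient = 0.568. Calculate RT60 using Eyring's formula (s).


Given values:
  V = 1085.4 m^3, S = 667.6 m^2, alpha = 0.568
Formula: RT60 = 0.161 * V / (-S * ln(1 - alpha))
Compute ln(1 - 0.568) = ln(0.432) = -0.83933
Denominator: -667.6 * -0.83933 = 560.3367
Numerator: 0.161 * 1085.4 = 174.7494
RT60 = 174.7494 / 560.3367 = 0.312

0.312 s


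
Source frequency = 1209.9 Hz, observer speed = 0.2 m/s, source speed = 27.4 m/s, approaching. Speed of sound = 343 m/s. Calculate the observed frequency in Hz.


Given values:
  f_s = 1209.9 Hz, v_o = 0.2 m/s, v_s = 27.4 m/s
  Direction: approaching
Formula: f_o = f_s * (c + v_o) / (c - v_s)
Numerator: c + v_o = 343 + 0.2 = 343.2
Denominator: c - v_s = 343 - 27.4 = 315.6
f_o = 1209.9 * 343.2 / 315.6 = 1315.71

1315.71 Hz


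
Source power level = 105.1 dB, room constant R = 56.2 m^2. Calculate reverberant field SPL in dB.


Given values:
  Lw = 105.1 dB, R = 56.2 m^2
Formula: SPL = Lw + 10 * log10(4 / R)
Compute 4 / R = 4 / 56.2 = 0.071174
Compute 10 * log10(0.071174) = -11.4768
SPL = 105.1 + (-11.4768) = 93.62

93.62 dB


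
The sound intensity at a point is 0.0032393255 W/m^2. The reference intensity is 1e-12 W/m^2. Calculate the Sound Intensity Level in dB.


Given values:
  I = 0.0032393255 W/m^2
  I_ref = 1e-12 W/m^2
Formula: SIL = 10 * log10(I / I_ref)
Compute ratio: I / I_ref = 3239325500
Compute log10: log10(3239325500) = 9.510455
Multiply: SIL = 10 * 9.510455 = 95.1

95.1 dB


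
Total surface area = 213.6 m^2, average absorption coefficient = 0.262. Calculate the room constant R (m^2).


Given values:
  S = 213.6 m^2, alpha = 0.262
Formula: R = S * alpha / (1 - alpha)
Numerator: 213.6 * 0.262 = 55.9632
Denominator: 1 - 0.262 = 0.738
R = 55.9632 / 0.738 = 75.83

75.83 m^2


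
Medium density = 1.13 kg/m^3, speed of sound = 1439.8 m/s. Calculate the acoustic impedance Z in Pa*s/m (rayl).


Given values:
  rho = 1.13 kg/m^3
  c = 1439.8 m/s
Formula: Z = rho * c
Z = 1.13 * 1439.8
Z = 1626.97

1626.97 rayl


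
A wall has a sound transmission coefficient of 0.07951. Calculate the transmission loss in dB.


Given values:
  tau = 0.07951
Formula: TL = 10 * log10(1 / tau)
Compute 1 / tau = 1 / 0.07951 = 12.577
Compute log10(12.577) = 1.099577
TL = 10 * 1.099577 = 11.0

11.0 dB


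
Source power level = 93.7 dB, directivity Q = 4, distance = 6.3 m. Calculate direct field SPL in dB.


Given values:
  Lw = 93.7 dB, Q = 4, r = 6.3 m
Formula: SPL = Lw + 10 * log10(Q / (4 * pi * r^2))
Compute 4 * pi * r^2 = 4 * pi * 6.3^2 = 498.7592
Compute Q / denom = 4 / 498.7592 = 0.0080199
Compute 10 * log10(0.0080199) = -20.9583
SPL = 93.7 + (-20.9583) = 72.74

72.74 dB


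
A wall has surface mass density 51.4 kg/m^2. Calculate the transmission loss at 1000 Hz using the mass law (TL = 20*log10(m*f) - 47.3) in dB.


Given values:
  m = 51.4 kg/m^2, f = 1000 Hz
Formula: TL = 20 * log10(m * f) - 47.3
Compute m * f = 51.4 * 1000 = 51400.0
Compute log10(51400.0) = 4.710963
Compute 20 * 4.710963 = 94.2193
TL = 94.2193 - 47.3 = 46.92

46.92 dB


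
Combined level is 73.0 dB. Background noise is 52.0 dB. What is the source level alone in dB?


Given values:
  L_total = 73.0 dB, L_bg = 52.0 dB
Formula: L_source = 10 * log10(10^(L_total/10) - 10^(L_bg/10))
Convert to linear:
  10^(73.0/10) = 19952623.1497
  10^(52.0/10) = 158489.3192
Difference: 19952623.1497 - 158489.3192 = 19794133.8305
L_source = 10 * log10(19794133.8305) = 72.97

72.97 dB


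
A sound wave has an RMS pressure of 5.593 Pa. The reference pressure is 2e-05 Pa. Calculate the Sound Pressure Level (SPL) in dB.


Given values:
  p = 5.593 Pa
  p_ref = 2e-05 Pa
Formula: SPL = 20 * log10(p / p_ref)
Compute ratio: p / p_ref = 5.593 / 2e-05 = 279650
Compute log10: log10(279650) = 5.446615
Multiply: SPL = 20 * 5.446615 = 108.93

108.93 dB


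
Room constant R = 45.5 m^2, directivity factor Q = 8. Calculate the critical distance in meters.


Given values:
  R = 45.5 m^2, Q = 8
Formula: d_c = 0.141 * sqrt(Q * R)
Compute Q * R = 8 * 45.5 = 364.0
Compute sqrt(364.0) = 19.0788
d_c = 0.141 * 19.0788 = 2.69

2.69 m


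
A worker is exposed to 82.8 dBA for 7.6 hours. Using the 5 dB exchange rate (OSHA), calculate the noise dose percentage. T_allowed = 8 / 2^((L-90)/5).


Given values:
  L = 82.8 dBA, T = 7.6 hours
Formula: T_allowed = 8 / 2^((L - 90) / 5)
Compute exponent: (82.8 - 90) / 5 = -1.44
Compute 2^(-1.44) = 0.368567
T_allowed = 8 / 0.368567 = 21.705687 hours
Dose = (T / T_allowed) * 100
Dose = (7.6 / 21.705687) * 100 = 35.01

35.01 %


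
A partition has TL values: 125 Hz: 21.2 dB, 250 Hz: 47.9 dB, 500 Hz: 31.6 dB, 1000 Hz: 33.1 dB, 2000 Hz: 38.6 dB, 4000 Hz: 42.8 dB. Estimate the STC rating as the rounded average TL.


Given TL values at each frequency:
  125 Hz: 21.2 dB
  250 Hz: 47.9 dB
  500 Hz: 31.6 dB
  1000 Hz: 33.1 dB
  2000 Hz: 38.6 dB
  4000 Hz: 42.8 dB
Formula: STC ~ round(average of TL values)
Sum = 21.2 + 47.9 + 31.6 + 33.1 + 38.6 + 42.8 = 215.2
Average = 215.2 / 6 = 35.87
Rounded: 36

36


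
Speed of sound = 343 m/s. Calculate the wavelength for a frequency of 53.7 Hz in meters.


Given values:
  c = 343 m/s, f = 53.7 Hz
Formula: lambda = c / f
lambda = 343 / 53.7
lambda = 6.3873

6.3873 m


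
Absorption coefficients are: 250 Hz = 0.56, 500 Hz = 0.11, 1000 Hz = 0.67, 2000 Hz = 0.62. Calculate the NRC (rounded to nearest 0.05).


Given values:
  a_250 = 0.56, a_500 = 0.11
  a_1000 = 0.67, a_2000 = 0.62
Formula: NRC = (a250 + a500 + a1000 + a2000) / 4
Sum = 0.56 + 0.11 + 0.67 + 0.62 = 1.96
NRC = 1.96 / 4 = 0.49
Rounded to nearest 0.05: 0.5

0.5


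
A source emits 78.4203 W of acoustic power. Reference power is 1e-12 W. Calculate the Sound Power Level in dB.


Given values:
  W = 78.4203 W
  W_ref = 1e-12 W
Formula: SWL = 10 * log10(W / W_ref)
Compute ratio: W / W_ref = 78420300000000
Compute log10: log10(78420300000000) = 13.894428
Multiply: SWL = 10 * 13.894428 = 138.94

138.94 dB


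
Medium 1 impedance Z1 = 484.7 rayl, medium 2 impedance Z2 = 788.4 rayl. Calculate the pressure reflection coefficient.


Given values:
  Z1 = 484.7 rayl, Z2 = 788.4 rayl
Formula: R = (Z2 - Z1) / (Z2 + Z1)
Numerator: Z2 - Z1 = 788.4 - 484.7 = 303.7
Denominator: Z2 + Z1 = 788.4 + 484.7 = 1273.1
R = 303.7 / 1273.1 = 0.2386

0.2386


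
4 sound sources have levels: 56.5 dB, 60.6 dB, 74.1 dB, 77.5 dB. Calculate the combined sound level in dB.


Formula: L_total = 10 * log10( sum(10^(Li/10)) )
  Source 1: 10^(56.5/10) = 446683.5922
  Source 2: 10^(60.6/10) = 1148153.6215
  Source 3: 10^(74.1/10) = 25703957.8277
  Source 4: 10^(77.5/10) = 56234132.519
Sum of linear values = 83532927.5604
L_total = 10 * log10(83532927.5604) = 79.22

79.22 dB


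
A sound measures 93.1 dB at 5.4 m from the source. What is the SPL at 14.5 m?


Given values:
  SPL1 = 93.1 dB, r1 = 5.4 m, r2 = 14.5 m
Formula: SPL2 = SPL1 - 20 * log10(r2 / r1)
Compute ratio: r2 / r1 = 14.5 / 5.4 = 2.6852
Compute log10: log10(2.6852) = 0.428977
Compute drop: 20 * 0.428977 = 8.5795
SPL2 = 93.1 - 8.5795 = 84.52

84.52 dB


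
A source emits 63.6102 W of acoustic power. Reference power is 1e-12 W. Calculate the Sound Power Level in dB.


Given values:
  W = 63.6102 W
  W_ref = 1e-12 W
Formula: SWL = 10 * log10(W / W_ref)
Compute ratio: W / W_ref = 63610200000000
Compute log10: log10(63610200000000) = 13.803527
Multiply: SWL = 10 * 13.803527 = 138.04

138.04 dB


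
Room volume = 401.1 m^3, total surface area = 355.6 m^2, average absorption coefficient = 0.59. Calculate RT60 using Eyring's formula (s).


Given values:
  V = 401.1 m^3, S = 355.6 m^2, alpha = 0.59
Formula: RT60 = 0.161 * V / (-S * ln(1 - alpha))
Compute ln(1 - 0.59) = ln(0.41) = -0.891598
Denominator: -355.6 * -0.891598 = 317.0522
Numerator: 0.161 * 401.1 = 64.5771
RT60 = 64.5771 / 317.0522 = 0.204

0.204 s


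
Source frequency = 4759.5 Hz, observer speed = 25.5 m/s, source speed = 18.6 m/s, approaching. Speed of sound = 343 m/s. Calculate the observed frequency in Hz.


Given values:
  f_s = 4759.5 Hz, v_o = 25.5 m/s, v_s = 18.6 m/s
  Direction: approaching
Formula: f_o = f_s * (c + v_o) / (c - v_s)
Numerator: c + v_o = 343 + 25.5 = 368.5
Denominator: c - v_s = 343 - 18.6 = 324.4
f_o = 4759.5 * 368.5 / 324.4 = 5406.52

5406.52 Hz


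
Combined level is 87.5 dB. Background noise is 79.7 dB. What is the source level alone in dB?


Given values:
  L_total = 87.5 dB, L_bg = 79.7 dB
Formula: L_source = 10 * log10(10^(L_total/10) - 10^(L_bg/10))
Convert to linear:
  10^(87.5/10) = 562341325.1903
  10^(79.7/10) = 93325430.0797
Difference: 562341325.1903 - 93325430.0797 = 469015895.1106
L_source = 10 * log10(469015895.1106) = 86.71

86.71 dB


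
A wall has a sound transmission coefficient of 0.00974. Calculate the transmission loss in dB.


Given values:
  tau = 0.00974
Formula: TL = 10 * log10(1 / tau)
Compute 1 / tau = 1 / 0.00974 = 102.6694
Compute log10(102.6694) = 2.011441
TL = 10 * 2.011441 = 20.11

20.11 dB


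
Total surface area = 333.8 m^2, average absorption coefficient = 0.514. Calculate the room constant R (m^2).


Given values:
  S = 333.8 m^2, alpha = 0.514
Formula: R = S * alpha / (1 - alpha)
Numerator: 333.8 * 0.514 = 171.5732
Denominator: 1 - 0.514 = 0.486
R = 171.5732 / 0.486 = 353.03

353.03 m^2


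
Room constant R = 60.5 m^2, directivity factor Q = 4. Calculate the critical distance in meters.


Given values:
  R = 60.5 m^2, Q = 4
Formula: d_c = 0.141 * sqrt(Q * R)
Compute Q * R = 4 * 60.5 = 242.0
Compute sqrt(242.0) = 15.5563
d_c = 0.141 * 15.5563 = 2.193

2.193 m


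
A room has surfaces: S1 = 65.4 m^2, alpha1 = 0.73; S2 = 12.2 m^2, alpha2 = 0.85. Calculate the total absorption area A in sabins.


Given surfaces:
  Surface 1: 65.4 * 0.73 = 47.742
  Surface 2: 12.2 * 0.85 = 10.37
Formula: A = sum(Si * alpha_i)
A = 47.742 + 10.37
A = 58.11

58.11 sabins


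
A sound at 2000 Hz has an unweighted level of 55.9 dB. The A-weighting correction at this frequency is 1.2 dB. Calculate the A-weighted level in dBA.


Given values:
  SPL = 55.9 dB
  A-weighting at 2000 Hz = 1.2 dB
Formula: L_A = SPL + A_weight
L_A = 55.9 + (1.2)
L_A = 57.1

57.1 dBA


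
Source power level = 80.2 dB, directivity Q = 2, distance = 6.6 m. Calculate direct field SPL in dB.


Given values:
  Lw = 80.2 dB, Q = 2, r = 6.6 m
Formula: SPL = Lw + 10 * log10(Q / (4 * pi * r^2))
Compute 4 * pi * r^2 = 4 * pi * 6.6^2 = 547.3911
Compute Q / denom = 2 / 547.3911 = 0.00365369
Compute 10 * log10(0.00365369) = -24.3727
SPL = 80.2 + (-24.3727) = 55.83

55.83 dB


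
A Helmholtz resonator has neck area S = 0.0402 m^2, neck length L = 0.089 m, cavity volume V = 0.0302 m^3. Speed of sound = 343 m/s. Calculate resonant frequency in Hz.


Given values:
  S = 0.0402 m^2, L = 0.089 m, V = 0.0302 m^3, c = 343 m/s
Formula: f = (c / (2*pi)) * sqrt(S / (V * L))
Compute V * L = 0.0302 * 0.089 = 0.0026878
Compute S / (V * L) = 0.0402 / 0.0026878 = 14.9565
Compute sqrt(14.9565) = 3.867363
Compute c / (2*pi) = 343 / 6.283185 = 54.590148
f = 54.590148 * 3.867363 = 211.12

211.12 Hz


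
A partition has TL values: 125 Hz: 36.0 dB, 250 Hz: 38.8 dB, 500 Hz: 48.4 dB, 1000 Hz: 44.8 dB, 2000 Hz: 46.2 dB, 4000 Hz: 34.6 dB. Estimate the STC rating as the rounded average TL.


Given TL values at each frequency:
  125 Hz: 36.0 dB
  250 Hz: 38.8 dB
  500 Hz: 48.4 dB
  1000 Hz: 44.8 dB
  2000 Hz: 46.2 dB
  4000 Hz: 34.6 dB
Formula: STC ~ round(average of TL values)
Sum = 36.0 + 38.8 + 48.4 + 44.8 + 46.2 + 34.6 = 248.8
Average = 248.8 / 6 = 41.47
Rounded: 41

41
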